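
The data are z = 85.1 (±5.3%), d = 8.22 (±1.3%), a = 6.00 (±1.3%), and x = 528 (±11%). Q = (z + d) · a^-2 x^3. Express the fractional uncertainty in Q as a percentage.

Let u = z + d = 93.3. δu = √(δz² + δd²) = √(20.3 + 0.0114) = 4.51, so δu/u = 0.0483.
Q is then a monomial in u, a, x:
δQ/Q = √((δu/u)² + (-2·δa/a)² + (3·δx/x)²) = √(0.00234 + 0.000676 + 0.109) = 0.335

33.5%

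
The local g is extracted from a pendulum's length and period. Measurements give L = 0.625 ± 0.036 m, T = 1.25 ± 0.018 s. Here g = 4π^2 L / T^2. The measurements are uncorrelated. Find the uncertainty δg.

Relative error in a monomial: (δg/g)² = Σ (nᵢ · δxᵢ/xᵢ)².
  (1·δL/L)² = (1×0.0576)² = 0.00332;  (-2·δT/T)² = (-2×0.0144)² = 0.000829
δg/g = √(0.00415) = 0.0644
g = 15.8 m/s^2, so δg = 0.0644 × 15.8 = 1.02 m/s^2.

1.02 m/s^2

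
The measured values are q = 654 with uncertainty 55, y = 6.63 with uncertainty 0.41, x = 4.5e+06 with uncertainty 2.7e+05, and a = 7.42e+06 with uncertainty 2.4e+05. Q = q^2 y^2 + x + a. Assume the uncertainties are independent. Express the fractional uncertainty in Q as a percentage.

Let p = q^2·y^2 = 1.88e+07. δp/p = √((2·δq/q)² + (2·δy/y)²) = √(0.0283 + 0.0153) = 0.209, so δp = 3.93e+06.
Q = p + x + a: δQ = √(δp² + δx² + δa²) = √(1.54e+13 + 7.29e+10 + 5.76e+10) = 3.94e+06
Q = 3.07e+07, so δQ/Q = 3.94e+06/3.07e+07 = 0.128.

12.8%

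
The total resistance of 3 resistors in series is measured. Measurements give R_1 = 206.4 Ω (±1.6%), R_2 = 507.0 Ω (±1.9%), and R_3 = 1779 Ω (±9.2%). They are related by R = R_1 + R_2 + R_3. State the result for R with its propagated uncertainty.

For a sum/difference, combine absolute errors in quadrature:
  (δR_1)² = 10.9;  (δR_2)² = 92.8;  (δR_3)² = 26800
δR = √(26900) = 164 Ω
R = 2492 Ω.

2492 ± 164 Ω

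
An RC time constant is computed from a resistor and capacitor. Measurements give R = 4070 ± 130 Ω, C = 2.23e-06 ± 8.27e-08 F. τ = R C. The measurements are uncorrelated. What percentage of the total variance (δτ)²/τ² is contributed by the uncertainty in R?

42.6%

(δτ/τ)² = (1·δR/R)² + (1·δC/C)²
  R term: (1×0.0319)² = 0.00102
  C term: (1×0.0371)² = 0.00138
Total = 0.00240. Share from R = 0.00102/0.00240 = 0.426.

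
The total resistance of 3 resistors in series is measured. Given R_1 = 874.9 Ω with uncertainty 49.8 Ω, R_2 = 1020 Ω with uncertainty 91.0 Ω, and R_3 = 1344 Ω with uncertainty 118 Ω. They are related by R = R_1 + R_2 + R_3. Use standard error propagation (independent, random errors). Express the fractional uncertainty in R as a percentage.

4.85%

For a sum/difference, combine absolute errors in quadrature:
  (δR_1)² = 2480;  (δR_2)² = 8280;  (δR_3)² = 13900
δR = √(24700) = 157 Ω
R = 3239 Ω, so δR/R = 157/3239 = 0.0485.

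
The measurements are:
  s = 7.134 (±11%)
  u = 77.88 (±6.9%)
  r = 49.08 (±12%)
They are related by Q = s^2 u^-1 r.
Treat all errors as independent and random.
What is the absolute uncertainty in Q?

8.34

Products/powers → add relative errors in quadrature, weighted by exponent:
  (2·δs/s)² = (2×0.110)² = 0.0484;  (-1·δu/u)² = (-1×0.0690)² = 0.00476;  (1·δr/r)² = (1×0.120)² = 0.0144
δQ/Q = √(0.0676) = 0.260
Q = 32.07, so δQ = 0.260 × 32.07 = 8.34.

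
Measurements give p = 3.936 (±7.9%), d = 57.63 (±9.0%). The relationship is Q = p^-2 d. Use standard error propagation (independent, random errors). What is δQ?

Q is a product of powers, so relative uncertainties combine in quadrature:
  (-2·δp/p)² = (-2×0.0790)² = 0.0250;  (1·δd/d)² = (1×0.0900)² = 0.00810
δQ/Q = √(0.0331) = 0.182
Q = 3.720, so δQ = 0.182 × 3.720 = 0.676.

0.676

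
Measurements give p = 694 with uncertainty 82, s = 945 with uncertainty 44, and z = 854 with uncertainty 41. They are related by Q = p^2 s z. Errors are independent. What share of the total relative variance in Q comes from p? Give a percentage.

92.6%

(δQ/Q)² = (2·δp/p)² + (1·δs/s)² + (1·δz/z)²
  p term: (2×0.118)² = 0.0558
  s term: (1×0.0466)² = 0.00217
  z term: (1×0.0480)² = 0.00230
Total = 0.0603. Share from p = 0.0558/0.0603 = 0.926.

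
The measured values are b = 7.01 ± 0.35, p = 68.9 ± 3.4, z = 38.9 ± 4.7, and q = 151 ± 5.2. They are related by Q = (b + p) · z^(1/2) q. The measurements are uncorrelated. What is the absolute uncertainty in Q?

5920

Let u = b + p = 75.9. δu = √(δb² + δp²) = √(0.122 + 11.6) = 3.42, so δu/u = 0.0450.
Q is then a monomial in u, z, q:
δQ/Q = √((δu/u)² + (½·δz/z)² + (1·δq/q)²) = √(0.00203 + 0.00365 + 0.00119) = 0.0828
Q = 71500, so δQ = 0.0828 × 71500 = 5920.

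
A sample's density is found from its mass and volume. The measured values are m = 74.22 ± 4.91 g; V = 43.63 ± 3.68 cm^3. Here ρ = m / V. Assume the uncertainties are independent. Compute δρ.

Each factor contributes (exponent × relative error)² to (δρ/ρ)²:
  (1·δm/m)² = (1×0.0662)² = 0.00438;  (-1·δV/V)² = (-1×0.0843)² = 0.00711
δρ/ρ = √(0.0115) = 0.107
ρ = 1.701 g/cm^3, so δρ = 0.107 × 1.701 = 0.182 g/cm^3.

0.182 g/cm^3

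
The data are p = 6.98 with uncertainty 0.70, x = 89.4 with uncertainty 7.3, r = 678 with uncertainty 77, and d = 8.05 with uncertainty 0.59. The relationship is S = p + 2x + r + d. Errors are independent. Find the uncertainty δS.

Absolute uncertainties add in quadrature for a linear combination:
  (δp)² = 0.490;  (2·δx)² = 213;  (δr)² = 5930;  (δd)² = 0.348
δS = √(6140) = 78.4

78.4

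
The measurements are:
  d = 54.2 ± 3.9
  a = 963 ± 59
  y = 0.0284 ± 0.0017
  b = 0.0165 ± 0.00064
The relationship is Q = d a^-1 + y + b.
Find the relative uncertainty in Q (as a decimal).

0.0555

Let p = d·a^-1 = 0.0563. δp/p = √((1·δd/d)² + (-1·δa/a)²) = √(0.00518 + 0.00375) = 0.0945, so δp = 0.00532.
Q = p + y + b: δQ = √(δp² + δy² + δb²) = √(2.83e-05 + 2.89e-06 + 4.1e-07) = 0.00562
Q = 0.101, so δQ/Q = 0.00562/0.101 = 0.0555.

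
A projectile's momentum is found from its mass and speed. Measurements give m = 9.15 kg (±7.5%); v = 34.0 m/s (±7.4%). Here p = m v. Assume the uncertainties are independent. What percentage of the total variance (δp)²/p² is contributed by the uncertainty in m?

50.7%

(δp/p)² = (1·δm/m)² + (1·δv/v)²
  m term: (1×0.0750)² = 0.00562
  v term: (1×0.0740)² = 0.00548
Total = 0.0111. Share from m = 0.00562/0.0111 = 0.507.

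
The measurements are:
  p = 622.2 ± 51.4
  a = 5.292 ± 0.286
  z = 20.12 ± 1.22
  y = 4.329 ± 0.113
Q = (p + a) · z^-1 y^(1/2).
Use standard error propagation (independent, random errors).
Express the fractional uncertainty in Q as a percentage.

Let u = p + a = 627.5. δu = √(δp² + δa²) = √(2640 + 0.0818) = 51.4, so δu/u = 0.0819.
Q is then a monomial in u, z, y:
δQ/Q = √((δu/u)² + (-1·δz/z)² + (½·δy/y)²) = √(0.00671 + 0.00368 + 0.000170) = 0.103

10.3%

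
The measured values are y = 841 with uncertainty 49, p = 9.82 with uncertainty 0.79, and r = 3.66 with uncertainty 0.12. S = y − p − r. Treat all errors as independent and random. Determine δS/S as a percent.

5.92%

Sums and differences: (δS)² = Σ (cᵢ δxᵢ)².
  (δy)² = 2400;  (δp)² = 0.624;  (δr)² = 0.0144
δS = √(2400) = 49.0
S = 828, so δS/S = 49.0/828 = 0.0592.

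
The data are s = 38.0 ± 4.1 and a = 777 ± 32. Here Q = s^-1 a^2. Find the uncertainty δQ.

Each factor contributes (exponent × relative error)² to (δQ/Q)²:
  (-1·δs/s)² = (-1×0.108)² = 0.0116;  (2·δa/a)² = (2×0.0412)² = 0.00678
δQ/Q = √(0.0184) = 0.136
Q = 15900, so δQ = 0.136 × 15900 = 2160.

2160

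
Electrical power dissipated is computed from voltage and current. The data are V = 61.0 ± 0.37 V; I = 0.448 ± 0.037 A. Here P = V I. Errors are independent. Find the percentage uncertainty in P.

For a monomial P ∝ V, I, fractional errors add in quadrature:
  (1·δV/V)² = (1×0.00607)² = 3.68e-05;  (1·δI/I)² = (1×0.0826)² = 0.00682
δP/P = √(0.00686) = 0.0828

8.28%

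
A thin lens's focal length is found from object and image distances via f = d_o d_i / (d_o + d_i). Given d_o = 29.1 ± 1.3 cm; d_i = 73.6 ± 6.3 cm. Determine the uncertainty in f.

0.838 cm

∂f/∂d_o = (d_i/(d_o+d_i))² = 0.514;  ∂f/∂d_i = (d_o/(d_o+d_i))² = 0.0803
δf = √((∂f/∂d_o · δd_o)² + (∂f/∂d_i · δd_i)²) = √(0.446 + 0.256) = 0.838 cm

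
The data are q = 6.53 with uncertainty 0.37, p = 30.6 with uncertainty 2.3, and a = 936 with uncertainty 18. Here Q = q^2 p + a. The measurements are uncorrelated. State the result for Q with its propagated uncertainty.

Let w = q^2·p = 1300. δw/w = √((2·δq/q)² + (1·δp/p)²) = √(0.0128 + 0.00565) = 0.136, so δw = 177.
Q = w + a: δQ = √(δw² + δa²) = √(31500 + 324) = 178
Q = 2240.

2240 ± 178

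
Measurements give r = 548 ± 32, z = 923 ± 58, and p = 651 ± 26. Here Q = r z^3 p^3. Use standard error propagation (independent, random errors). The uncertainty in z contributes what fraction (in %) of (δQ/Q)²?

66.7%

(δQ/Q)² = (1·δr/r)² + (3·δz/z)² + (3·δp/p)²
  r term: (1×0.0584)² = 0.00341
  z term: (3×0.0628)² = 0.0355
  p term: (3×0.0399)² = 0.0144
Total = 0.0533. Share from z = 0.0355/0.0533 = 0.667.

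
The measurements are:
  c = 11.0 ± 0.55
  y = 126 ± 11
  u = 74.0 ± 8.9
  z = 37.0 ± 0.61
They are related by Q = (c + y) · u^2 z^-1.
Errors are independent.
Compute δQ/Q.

0.254

Let w = c + y = 137. δw = √(δc² + δy²) = √(0.303 + 121) = 11.0, so δw/w = 0.0804.
Q is then a monomial in w, u, z:
δQ/Q = √((δw/w)² + (2·δu/u)² + (-1·δz/z)²) = √(0.00646 + 0.0579 + 0.000272) = 0.254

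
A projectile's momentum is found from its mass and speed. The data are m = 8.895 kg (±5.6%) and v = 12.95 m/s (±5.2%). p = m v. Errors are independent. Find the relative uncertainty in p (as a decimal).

0.0764

For a monomial p ∝ m, v, fractional errors add in quadrature:
  (1·δm/m)² = (1×0.0560)² = 0.00314;  (1·δv/v)² = (1×0.0520)² = 0.00270
δp/p = √(0.00584) = 0.0764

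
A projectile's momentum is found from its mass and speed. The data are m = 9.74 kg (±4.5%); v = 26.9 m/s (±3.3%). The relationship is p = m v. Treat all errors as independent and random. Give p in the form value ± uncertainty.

Since p is a product/quotient, work with relative uncertainties:
  (1·δm/m)² = (1×0.0450)² = 0.00202;  (1·δv/v)² = (1×0.0330)² = 0.00109
δp/p = √(0.00311) = 0.0558
p = 262 kg·m/s, so δp = 0.0558 × 262 = 14.6 kg·m/s.

262 ± 14.6 kg·m/s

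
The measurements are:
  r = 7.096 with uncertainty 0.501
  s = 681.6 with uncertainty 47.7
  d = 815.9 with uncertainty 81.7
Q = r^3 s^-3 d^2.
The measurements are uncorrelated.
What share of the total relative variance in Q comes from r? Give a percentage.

(δQ/Q)² = (3·δr/r)² + (-3·δs/s)² + (2·δd/d)²
  r term: (3×0.0706)² = 0.0449
  s term: (-3×0.0700)² = 0.0441
  d term: (2×0.100)² = 0.0401
Total = 0.129. Share from r = 0.0449/0.129 = 0.348.

34.8%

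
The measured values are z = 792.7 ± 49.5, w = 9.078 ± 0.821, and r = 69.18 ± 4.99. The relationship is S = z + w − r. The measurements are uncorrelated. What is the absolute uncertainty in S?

49.8

Sums and differences: (δS)² = Σ (cᵢ δxᵢ)².
  (δz)² = 2450;  (δw)² = 0.674;  (δr)² = 24.9
δS = √(2480) = 49.8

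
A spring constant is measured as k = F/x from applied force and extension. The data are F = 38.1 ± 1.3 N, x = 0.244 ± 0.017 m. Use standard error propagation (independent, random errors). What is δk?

12.1 N/m

k is a product of powers, so relative uncertainties combine in quadrature:
  (1·δF/F)² = (1×0.0341)² = 0.00116;  (-1·δx/x)² = (-1×0.0697)² = 0.00485
δk/k = √(0.00602) = 0.0776
k = 156 N/m, so δk = 0.0776 × 156 = 12.1 N/m.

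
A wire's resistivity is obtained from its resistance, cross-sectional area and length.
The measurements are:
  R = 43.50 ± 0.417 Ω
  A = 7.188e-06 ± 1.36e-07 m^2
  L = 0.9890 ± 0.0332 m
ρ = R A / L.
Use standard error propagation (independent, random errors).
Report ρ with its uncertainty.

(3.162 ± 0.126) × 10^-4 Ω·m

For a monomial ρ ∝ R, A, L^-1, fractional errors add in quadrature:
  (1·δR/R)² = (1×0.00959)² = 9.19e-05;  (1·δA/A)² = (1×0.0189)² = 0.000358;  (-1·δL/L)² = (-1×0.0336)² = 0.00113
δρ/ρ = √(0.00158) = 0.0397
ρ = 0.0003162 Ω·m, so δρ = 0.0397 × 0.0003162 = 1.26e-05 Ω·m.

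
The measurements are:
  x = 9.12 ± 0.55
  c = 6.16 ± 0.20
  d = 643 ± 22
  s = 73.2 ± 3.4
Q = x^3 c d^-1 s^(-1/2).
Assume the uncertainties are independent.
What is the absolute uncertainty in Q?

Each factor contributes (exponent × relative error)² to (δQ/Q)²:
  (3·δx/x)² = (3×0.0603)² = 0.0327;  (1·δc/c)² = (1×0.0325)² = 0.00105;  (-1·δd/d)² = (-1×0.0342)² = 0.00117;  (−½·δs/s)² = (-0.5×0.0464)² = 0.000539
δQ/Q = √(0.0355) = 0.188
Q = 0.849, so δQ = 0.188 × 0.849 = 0.160.

0.160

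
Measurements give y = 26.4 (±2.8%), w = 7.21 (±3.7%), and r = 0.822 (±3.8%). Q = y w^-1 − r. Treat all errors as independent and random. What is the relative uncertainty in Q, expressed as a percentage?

6.08%

Let p = y·w^-1 = 3.66. δp/p = √((1·δy/y)² + (-1·δw/w)²) = √(0.000784 + 0.00137) = 0.0464, so δp = 0.170.
Q = p − r: δQ = √(δp² + δr²) = √(0.0289 + 0.000976) = 0.173
Q = 2.84, so δQ/Q = 0.173/2.84 = 0.0608.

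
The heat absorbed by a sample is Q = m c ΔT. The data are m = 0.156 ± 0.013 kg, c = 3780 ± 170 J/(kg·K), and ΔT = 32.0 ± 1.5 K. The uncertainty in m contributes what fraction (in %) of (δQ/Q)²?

62.2%

(δQ/Q)² = (1·δm/m)² + (1·δc/c)² + (1·δΔT/ΔT)²
  m term: (1×0.0833)² = 0.00694
  c term: (1×0.0450)² = 0.00202
  ΔT term: (1×0.0469)² = 0.00220
Total = 0.0112. Share from m = 0.00694/0.0112 = 0.622.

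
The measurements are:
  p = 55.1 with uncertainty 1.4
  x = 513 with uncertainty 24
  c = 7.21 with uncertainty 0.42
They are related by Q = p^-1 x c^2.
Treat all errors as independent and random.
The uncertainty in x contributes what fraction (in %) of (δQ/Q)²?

13.3%

(δQ/Q)² = (-1·δp/p)² + (1·δx/x)² + (2·δc/c)²
  p term: (-1×0.0254)² = 0.000646
  x term: (1×0.0468)² = 0.00219
  c term: (2×0.0583)² = 0.0136
Total = 0.0164. Share from x = 0.00219/0.0164 = 0.133.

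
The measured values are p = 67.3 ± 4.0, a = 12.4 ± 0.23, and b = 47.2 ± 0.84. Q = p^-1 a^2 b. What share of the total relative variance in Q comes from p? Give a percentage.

(δQ/Q)² = (-1·δp/p)² + (2·δa/a)² + (1·δb/b)²
  p term: (-1×0.0594)² = 0.00353
  a term: (2×0.0185)² = 0.00138
  b term: (1×0.0178)² = 0.000317
Total = 0.00523. Share from p = 0.00353/0.00523 = 0.676.

67.6%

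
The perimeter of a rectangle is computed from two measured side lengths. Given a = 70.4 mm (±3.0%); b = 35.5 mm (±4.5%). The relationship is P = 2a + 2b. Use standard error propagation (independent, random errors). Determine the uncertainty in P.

Sums and differences: (δP)² = Σ (cᵢ δxᵢ)².
  (2·δa)² = 17.8;  (2·δb)² = 10.2
δP = √(28.1) = 5.30 mm

5.30 mm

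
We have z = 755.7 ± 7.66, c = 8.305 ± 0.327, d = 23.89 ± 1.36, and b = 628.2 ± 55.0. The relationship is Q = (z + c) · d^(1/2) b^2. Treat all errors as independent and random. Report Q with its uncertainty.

Let u = z + c = 764.0. δu = √(δz² + δc²) = √(58.7 + 0.107) = 7.67, so δu/u = 0.0100.
Q is then a monomial in u, d, b:
δQ/Q = √((δu/u)² + (½·δd/d)² + (2·δb/b)²) = √(0.000101 + 0.000810 + 0.0307) = 0.178
Q = 1.474e+09, so δQ = 0.178 × 1.474e+09 = 2.62e+08.

(1.474 ± 0.262) × 10^9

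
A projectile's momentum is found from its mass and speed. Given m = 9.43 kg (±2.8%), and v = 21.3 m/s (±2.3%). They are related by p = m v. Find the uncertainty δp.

7.28 kg·m/s

For a monomial p ∝ m, v, fractional errors add in quadrature:
  (1·δm/m)² = (1×0.0280)² = 0.000784;  (1·δv/v)² = (1×0.0230)² = 0.000529
δp/p = √(0.00131) = 0.0362
p = 201 kg·m/s, so δp = 0.0362 × 201 = 7.28 kg·m/s.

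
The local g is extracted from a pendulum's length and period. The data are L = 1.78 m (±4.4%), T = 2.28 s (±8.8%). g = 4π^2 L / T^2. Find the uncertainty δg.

2.45 m/s^2

Since g is a product/quotient, work with relative uncertainties:
  (1·δL/L)² = (1×0.0440)² = 0.00194;  (-2·δT/T)² = (-2×0.0880)² = 0.0310
δg/g = √(0.0329) = 0.181
g = 13.5 m/s^2, so δg = 0.181 × 13.5 = 2.45 m/s^2.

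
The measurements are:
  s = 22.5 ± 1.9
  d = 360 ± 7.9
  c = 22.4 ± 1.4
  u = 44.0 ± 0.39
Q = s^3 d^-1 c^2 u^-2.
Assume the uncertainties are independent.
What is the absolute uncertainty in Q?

Q is a product of powers, so relative uncertainties combine in quadrature:
  (3·δs/s)² = (3×0.0844)² = 0.0642;  (-1·δd/d)² = (-1×0.0219)² = 0.000482;  (2·δc/c)² = (2×0.0625)² = 0.0156;  (-2·δu/u)² = (-2×0.00886)² = 0.000314
δQ/Q = √(0.0806) = 0.284
Q = 8.20, so δQ = 0.284 × 8.20 = 2.33.

2.33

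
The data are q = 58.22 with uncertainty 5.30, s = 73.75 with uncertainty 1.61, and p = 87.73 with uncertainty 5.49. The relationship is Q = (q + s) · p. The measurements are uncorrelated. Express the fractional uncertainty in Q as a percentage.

Let u = q + s = 132.0. δu = √(δq² + δs²) = √(28.1 + 2.59) = 5.54, so δu/u = 0.0420.
Q is then a monomial in u, p:
δQ/Q = √((δu/u)² + (1·δp/p)²) = √(0.00176 + 0.00392) = 0.0754

7.54%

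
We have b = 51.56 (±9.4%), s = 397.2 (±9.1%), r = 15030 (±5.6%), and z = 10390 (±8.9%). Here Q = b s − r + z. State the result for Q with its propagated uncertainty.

15840 ± 2960

Let p = b·s = 20480. δp/p = √((1·δb/b)² + (1·δs/s)²) = √(0.00884 + 0.00828) = 0.131, so δp = 2680.
Q = p − r + z: δQ = √(δp² + δr² + δz²) = √(7.18e+06 + 7.08e+05 + 8.55e+05) = 2960
Q = 15840.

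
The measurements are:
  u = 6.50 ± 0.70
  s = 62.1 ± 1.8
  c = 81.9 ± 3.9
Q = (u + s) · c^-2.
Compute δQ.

0.00102

Let w = u + s = 68.6. δw = √(δu² + δs²) = √(0.490 + 3.24) = 1.93, so δw/w = 0.0282.
Q is then a monomial in w, c:
δQ/Q = √((δw/w)² + (-2·δc/c)²) = √(0.000793 + 0.00907) = 0.0993
Q = 0.0102, so δQ = 0.0993 × 0.0102 = 0.00102.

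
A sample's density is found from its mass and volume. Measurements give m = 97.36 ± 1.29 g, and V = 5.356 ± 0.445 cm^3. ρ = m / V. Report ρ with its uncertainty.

For a monomial ρ ∝ m, V^-1, fractional errors add in quadrature:
  (1·δm/m)² = (1×0.0132)² = 0.000176;  (-1·δV/V)² = (-1×0.0831)² = 0.00690
δρ/ρ = √(0.00708) = 0.0841
ρ = 18.18 g/cm^3, so δρ = 0.0841 × 18.18 = 1.53 g/cm^3.

18.18 ± 1.53 g/cm^3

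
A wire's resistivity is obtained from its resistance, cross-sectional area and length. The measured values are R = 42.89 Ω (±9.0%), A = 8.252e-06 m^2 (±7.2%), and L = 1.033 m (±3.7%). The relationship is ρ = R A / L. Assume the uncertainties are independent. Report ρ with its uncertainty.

(3.426 ± 0.415) × 10^-4 Ω·m

Each factor contributes (exponent × relative error)² to (δρ/ρ)²:
  (1·δR/R)² = (1×0.0900)² = 0.00810;  (1·δA/A)² = (1×0.0720)² = 0.00518;  (-1·δL/L)² = (-1×0.0370)² = 0.00137
δρ/ρ = √(0.0147) = 0.121
ρ = 0.0003426 Ω·m, so δρ = 0.121 × 0.0003426 = 4.15e-05 Ω·m.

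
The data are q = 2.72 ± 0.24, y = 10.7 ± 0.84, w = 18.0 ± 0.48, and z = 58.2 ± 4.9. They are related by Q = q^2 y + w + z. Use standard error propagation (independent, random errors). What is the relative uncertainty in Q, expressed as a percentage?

10.3%

Let p = q^2·y = 79.2. δp/p = √((2·δq/q)² + (1·δy/y)²) = √(0.0311 + 0.00616) = 0.193, so δp = 15.3.
Q = p + w + z: δQ = √(δp² + δw² + δz²) = √(234 + 0.230 + 24.0) = 16.1
Q = 155, so δQ/Q = 16.1/155 = 0.103.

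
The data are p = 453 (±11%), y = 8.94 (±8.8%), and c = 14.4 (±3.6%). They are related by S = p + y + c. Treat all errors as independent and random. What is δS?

For a sum/difference, combine absolute errors in quadrature:
  (δp)² = 2480;  (δy)² = 0.619;  (δc)² = 0.269
δS = √(2480) = 49.8

49.8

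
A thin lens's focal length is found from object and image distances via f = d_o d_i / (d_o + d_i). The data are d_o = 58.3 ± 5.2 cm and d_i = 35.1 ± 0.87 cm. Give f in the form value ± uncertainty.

∂f/∂d_o = (d_i/(d_o+d_i))² = 0.141;  ∂f/∂d_i = (d_o/(d_o+d_i))² = 0.390
δf = √((∂f/∂d_o · δd_o)² + (∂f/∂d_i · δd_i)²) = √(0.539 + 0.115) = 0.809 cm
f = 21.9 cm.

21.9 ± 0.809 cm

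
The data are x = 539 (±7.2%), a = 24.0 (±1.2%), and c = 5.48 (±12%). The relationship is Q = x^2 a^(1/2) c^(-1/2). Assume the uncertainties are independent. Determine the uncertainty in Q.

Q is a product of powers, so relative uncertainties combine in quadrature:
  (2·δx/x)² = (2×0.0720)² = 0.0207;  (½·δa/a)² = (0.5×0.0120)² = 3.6e-05;  (−½·δc/c)² = (-0.5×0.120)² = 0.00360
δQ/Q = √(0.0244) = 0.156
Q = 6.08e+05, so δQ = 0.156 × 6.08e+05 = 94900.

94900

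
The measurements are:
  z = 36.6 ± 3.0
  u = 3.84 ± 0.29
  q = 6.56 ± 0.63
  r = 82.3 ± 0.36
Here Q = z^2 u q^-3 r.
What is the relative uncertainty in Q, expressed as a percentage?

Each factor contributes (exponent × relative error)² to (δQ/Q)²:
  (2·δz/z)² = (2×0.0820)² = 0.0269;  (1·δu/u)² = (1×0.0755)² = 0.00570;  (-3·δq/q)² = (-3×0.0960)² = 0.0830;  (1·δr/r)² = (1×0.00437)² = 1.91e-05
δQ/Q = √(0.116) = 0.340

34.0%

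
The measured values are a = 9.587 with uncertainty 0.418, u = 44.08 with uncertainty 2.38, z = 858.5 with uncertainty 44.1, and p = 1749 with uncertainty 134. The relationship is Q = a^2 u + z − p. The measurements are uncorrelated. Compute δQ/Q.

0.139

Let w = a^2·u = 4051. δw/w = √((2·δa/a)² + (1·δu/u)²) = √(0.00760 + 0.00292) = 0.103, so δw = 416.
Q = w + z − p: δQ = √(δw² + δz² + δp²) = √(1.73e+05 + 1940 + 18000) = 439
Q = 3161, so δQ/Q = 439/3161 = 0.139.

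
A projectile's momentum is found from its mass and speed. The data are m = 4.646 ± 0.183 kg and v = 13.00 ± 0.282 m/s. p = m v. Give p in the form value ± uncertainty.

60.40 ± 2.72 kg·m/s

For a monomial p ∝ m, v, fractional errors add in quadrature:
  (1·δm/m)² = (1×0.0394)² = 0.00155;  (1·δv/v)² = (1×0.0217)² = 0.000471
δp/p = √(0.00202) = 0.0450
p = 60.40 kg·m/s, so δp = 0.0450 × 60.40 = 2.72 kg·m/s.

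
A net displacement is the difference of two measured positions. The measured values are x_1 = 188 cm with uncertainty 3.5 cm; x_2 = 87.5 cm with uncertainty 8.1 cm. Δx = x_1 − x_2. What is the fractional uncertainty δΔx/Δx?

0.0878

Δx is a linear combination, so absolute uncertainties add in quadrature:
  (δx_1)² = 12.2;  (δx_2)² = 65.6
δΔx = √(77.9) = 8.82 cm
Δx = 100 cm, so δΔx/Δx = 8.82/100 = 0.0878.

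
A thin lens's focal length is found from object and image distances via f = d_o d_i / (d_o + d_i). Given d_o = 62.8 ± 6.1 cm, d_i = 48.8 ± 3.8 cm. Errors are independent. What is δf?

1.68 cm

∂f/∂d_o = (d_i/(d_o+d_i))² = 0.191;  ∂f/∂d_i = (d_o/(d_o+d_i))² = 0.317
δf = √((∂f/∂d_o · δd_o)² + (∂f/∂d_i · δd_i)²) = √(1.36 + 1.45) = 1.68 cm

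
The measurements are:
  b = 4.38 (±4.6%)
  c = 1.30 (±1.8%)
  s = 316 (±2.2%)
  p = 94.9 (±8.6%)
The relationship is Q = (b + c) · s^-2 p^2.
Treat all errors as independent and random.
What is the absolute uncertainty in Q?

0.0928

Let u = b + c = 5.68. δu = √(δb² + δc²) = √(0.0406 + 0.000548) = 0.203, so δu/u = 0.0357.
Q is then a monomial in u, s, p:
δQ/Q = √((δu/u)² + (-2·δs/s)² + (2·δp/p)²) = √(0.00128 + 0.00194 + 0.0296) = 0.181
Q = 0.512, so δQ = 0.181 × 0.512 = 0.0928.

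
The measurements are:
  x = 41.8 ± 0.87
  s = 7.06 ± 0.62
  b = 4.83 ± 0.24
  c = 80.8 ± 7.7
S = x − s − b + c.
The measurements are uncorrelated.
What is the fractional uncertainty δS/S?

0.0703

Sums and differences: (δS)² = Σ (cᵢ δxᵢ)².
  (δx)² = 0.757;  (δs)² = 0.384;  (δb)² = 0.0576;  (δc)² = 59.3
δS = √(60.5) = 7.78
S = 111, so δS/S = 7.78/111 = 0.0703.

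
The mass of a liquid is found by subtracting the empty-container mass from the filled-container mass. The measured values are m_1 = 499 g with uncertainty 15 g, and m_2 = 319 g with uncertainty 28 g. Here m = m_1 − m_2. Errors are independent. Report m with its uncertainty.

For a sum/difference, combine absolute errors in quadrature:
  (δm_1)² = 225;  (δm_2)² = 784
δm = √(1010) = 31.8 g
m = 180 g.

180 ± 31.8 g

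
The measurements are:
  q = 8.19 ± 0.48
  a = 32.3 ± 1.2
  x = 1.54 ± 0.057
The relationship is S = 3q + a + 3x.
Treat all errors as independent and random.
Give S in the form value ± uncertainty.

For a sum/difference, combine absolute errors in quadrature:
  (3·δq)² = 2.07;  (δa)² = 1.44;  (3·δx)² = 0.0292
δS = √(3.54) = 1.88
S = 61.5.

61.5 ± 1.88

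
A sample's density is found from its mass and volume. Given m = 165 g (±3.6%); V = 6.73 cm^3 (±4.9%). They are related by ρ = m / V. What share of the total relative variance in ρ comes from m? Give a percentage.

35.1%

(δρ/ρ)² = (1·δm/m)² + (-1·δV/V)²
  m term: (1×0.0360)² = 0.00130
  V term: (-1×0.0490)² = 0.00240
Total = 0.00370. Share from m = 0.00130/0.00370 = 0.351.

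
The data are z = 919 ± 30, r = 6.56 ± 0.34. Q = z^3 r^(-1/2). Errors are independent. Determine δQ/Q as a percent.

10.1%

Relative error in a monomial: (δQ/Q)² = Σ (nᵢ · δxᵢ/xᵢ)².
  (3·δz/z)² = (3×0.0326)² = 0.00959;  (−½·δr/r)² = (-0.5×0.0518)² = 0.000672
δQ/Q = √(0.0103) = 0.101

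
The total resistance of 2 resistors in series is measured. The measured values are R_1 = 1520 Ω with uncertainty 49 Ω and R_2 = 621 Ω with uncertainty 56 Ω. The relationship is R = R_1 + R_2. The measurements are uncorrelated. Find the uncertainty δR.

74.4 Ω

Each term contributes (cᵢ δxᵢ)² to (δR)²:
  (δR_1)² = 2400;  (δR_2)² = 3140
δR = √(5540) = 74.4 Ω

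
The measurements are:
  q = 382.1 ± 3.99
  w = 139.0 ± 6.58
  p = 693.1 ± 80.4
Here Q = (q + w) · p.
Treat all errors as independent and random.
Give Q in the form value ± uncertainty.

Let u = q + w = 521.1. δu = √(δq² + δw²) = √(15.9 + 43.3) = 7.70, so δu/u = 0.0148.
Q is then a monomial in u, p:
δQ/Q = √((δu/u)² + (1·δp/p)²) = √(0.000218 + 0.0135) = 0.117
Q = 361200, so δQ = 0.117 × 361200 = 42200.

361200 ± 42200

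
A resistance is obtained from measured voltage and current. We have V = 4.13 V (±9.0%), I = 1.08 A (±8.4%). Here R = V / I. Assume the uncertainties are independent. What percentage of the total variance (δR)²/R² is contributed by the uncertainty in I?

(δR/R)² = (1·δV/V)² + (-1·δI/I)²
  V term: (1×0.0900)² = 0.00810
  I term: (-1×0.0840)² = 0.00706
Total = 0.0152. Share from I = 0.00706/0.0152 = 0.466.

46.6%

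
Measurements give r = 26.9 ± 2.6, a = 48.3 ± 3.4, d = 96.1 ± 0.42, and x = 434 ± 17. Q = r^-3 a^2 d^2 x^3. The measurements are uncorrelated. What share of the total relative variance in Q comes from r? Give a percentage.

(δQ/Q)² = (-3·δr/r)² + (2·δa/a)² + (2·δd/d)² + (3·δx/x)²
  r term: (-3×0.0967)² = 0.0841
  a term: (2×0.0704)² = 0.0198
  d term: (2×0.00437)² = 7.64e-05
  x term: (3×0.0392)² = 0.0138
Total = 0.118. Share from r = 0.0841/0.118 = 0.714.

71.4%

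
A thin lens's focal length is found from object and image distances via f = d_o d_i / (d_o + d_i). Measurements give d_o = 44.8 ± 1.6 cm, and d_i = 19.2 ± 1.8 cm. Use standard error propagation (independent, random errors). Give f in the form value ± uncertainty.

13.4 ± 0.894 cm

∂f/∂d_o = (d_i/(d_o+d_i))² = 0.0900;  ∂f/∂d_i = (d_o/(d_o+d_i))² = 0.490
δf = √((∂f/∂d_o · δd_o)² + (∂f/∂d_i · δd_i)²) = √(0.0207 + 0.778) = 0.894 cm
f = 13.4 cm.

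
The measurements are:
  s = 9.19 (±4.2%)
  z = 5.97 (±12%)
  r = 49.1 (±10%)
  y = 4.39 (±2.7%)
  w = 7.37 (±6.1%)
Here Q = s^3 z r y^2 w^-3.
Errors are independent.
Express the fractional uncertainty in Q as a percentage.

27.7%

Q is a product of powers, so relative uncertainties combine in quadrature:
  (3·δs/s)² = (3×0.0420)² = 0.0159;  (1·δz/z)² = (1×0.120)² = 0.0144;  (1·δr/r)² = (1×0.100)² = 0.0100;  (2·δy/y)² = (2×0.0270)² = 0.00292;  (-3·δw/w)² = (-3×0.0610)² = 0.0335
δQ/Q = √(0.0767) = 0.277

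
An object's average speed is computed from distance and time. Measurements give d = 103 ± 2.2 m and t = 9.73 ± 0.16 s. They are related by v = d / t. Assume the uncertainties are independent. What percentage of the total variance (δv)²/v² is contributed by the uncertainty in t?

37.2%

(δv/v)² = (1·δd/d)² + (-1·δt/t)²
  d term: (1×0.0214)² = 0.000456
  t term: (-1×0.0164)² = 0.000270
Total = 0.000727. Share from t = 0.000270/0.000727 = 0.372.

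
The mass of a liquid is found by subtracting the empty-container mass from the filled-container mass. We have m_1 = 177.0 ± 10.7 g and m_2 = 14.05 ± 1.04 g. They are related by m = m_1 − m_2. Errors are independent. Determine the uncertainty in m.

10.8 g

m is a linear combination, so absolute uncertainties add in quadrature:
  (δm_1)² = 114;  (δm_2)² = 1.08
δm = √(116) = 10.8 g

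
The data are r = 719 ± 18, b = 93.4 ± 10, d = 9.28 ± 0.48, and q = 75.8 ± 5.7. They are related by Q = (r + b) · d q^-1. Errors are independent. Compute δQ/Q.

0.0947

Let u = r + b = 812. δu = √(δr² + δb²) = √(324 + 100) = 20.6, so δu/u = 0.0253.
Q is then a monomial in u, d, q:
δQ/Q = √((δu/u)² + (1·δd/d)² + (-1·δq/q)²) = √(0.000642 + 0.00268 + 0.00565) = 0.0947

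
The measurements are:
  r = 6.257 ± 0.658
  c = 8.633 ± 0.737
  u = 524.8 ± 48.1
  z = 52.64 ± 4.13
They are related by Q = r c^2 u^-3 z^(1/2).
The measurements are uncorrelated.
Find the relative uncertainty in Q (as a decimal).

0.343

Since Q is a product/quotient, work with relative uncertainties:
  (1·δr/r)² = (1×0.105)² = 0.0111;  (2·δc/c)² = (2×0.0854)² = 0.0292;  (-3·δu/u)² = (-3×0.0917)² = 0.0756;  (½·δz/z)² = (0.5×0.0785)² = 0.00154
δQ/Q = √(0.117) = 0.343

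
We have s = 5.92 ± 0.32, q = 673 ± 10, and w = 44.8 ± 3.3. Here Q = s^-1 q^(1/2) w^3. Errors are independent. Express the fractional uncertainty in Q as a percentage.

22.8%

Q is a product of powers, so relative uncertainties combine in quadrature:
  (-1·δs/s)² = (-1×0.0541)² = 0.00292;  (½·δq/q)² = (0.5×0.0149)² = 5.52e-05;  (3·δw/w)² = (3×0.0737)² = 0.0488
δQ/Q = √(0.0518) = 0.228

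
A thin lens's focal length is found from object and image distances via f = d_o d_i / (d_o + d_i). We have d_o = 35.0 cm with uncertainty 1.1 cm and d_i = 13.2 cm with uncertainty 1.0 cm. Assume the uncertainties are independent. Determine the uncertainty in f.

0.534 cm

∂f/∂d_o = (d_i/(d_o+d_i))² = 0.0750;  ∂f/∂d_i = (d_o/(d_o+d_i))² = 0.527
δf = √((∂f/∂d_o · δd_o)² + (∂f/∂d_i · δd_i)²) = √(0.00681 + 0.278) = 0.534 cm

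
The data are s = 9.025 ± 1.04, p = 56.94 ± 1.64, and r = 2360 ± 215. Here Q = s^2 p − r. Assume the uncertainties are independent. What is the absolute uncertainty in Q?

1100

Let w = s^2·p = 4638. δw/w = √((2·δs/s)² + (1·δp/p)²) = √(0.0531 + 0.000830) = 0.232, so δw = 1080.
Q = w − r: δQ = √(δw² + δr²) = √(1.16e+06 + 46200) = 1100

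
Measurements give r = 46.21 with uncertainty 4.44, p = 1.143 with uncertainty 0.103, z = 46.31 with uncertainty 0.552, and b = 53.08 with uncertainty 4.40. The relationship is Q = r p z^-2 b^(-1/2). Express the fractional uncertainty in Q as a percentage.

Relative error in a monomial: (δQ/Q)² = Σ (nᵢ · δxᵢ/xᵢ)².
  (1·δr/r)² = (1×0.0961)² = 0.00923;  (1·δp/p)² = (1×0.0901)² = 0.00812;  (-2·δz/z)² = (-2×0.0119)² = 0.000568;  (−½·δb/b)² = (-0.5×0.0829)² = 0.00172
δQ/Q = √(0.0196) = 0.140

14.0%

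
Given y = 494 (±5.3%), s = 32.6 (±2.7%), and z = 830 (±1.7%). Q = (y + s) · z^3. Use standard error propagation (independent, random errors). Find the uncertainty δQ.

Let u = y + s = 527. δu = √(δy² + δs²) = √(685 + 0.775) = 26.2, so δu/u = 0.0497.
Q is then a monomial in u, z:
δQ/Q = √((δu/u)² + (3·δz/z)²) = √(0.00247 + 0.00260) = 0.0712
Q = 3.01e+11, so δQ = 0.0712 × 3.01e+11 = 2.15e+10.

2.15e+10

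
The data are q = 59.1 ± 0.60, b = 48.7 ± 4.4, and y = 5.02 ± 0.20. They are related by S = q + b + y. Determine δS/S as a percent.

3.94%

Sums and differences: (δS)² = Σ (cᵢ δxᵢ)².
  (δq)² = 0.360;  (δb)² = 19.4;  (δy)² = 0.0400
δS = √(19.8) = 4.45
S = 113, so δS/S = 4.45/113 = 0.0394.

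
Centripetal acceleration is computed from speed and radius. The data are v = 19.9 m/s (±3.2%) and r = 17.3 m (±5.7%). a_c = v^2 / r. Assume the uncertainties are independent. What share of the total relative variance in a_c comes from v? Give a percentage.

55.8%

(δa_c/a_c)² = (2·δv/v)² + (-1·δr/r)²
  v term: (2×0.0320)² = 0.00410
  r term: (-1×0.0570)² = 0.00325
Total = 0.00734. Share from v = 0.00410/0.00734 = 0.558.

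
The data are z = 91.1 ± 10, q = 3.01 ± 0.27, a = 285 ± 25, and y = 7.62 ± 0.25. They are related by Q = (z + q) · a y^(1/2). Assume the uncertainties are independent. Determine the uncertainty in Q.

10300

Let u = z + q = 94.1. δu = √(δz² + δq²) = √(100 + 0.0729) = 10.0, so δu/u = 0.106.
Q is then a monomial in u, a, y:
δQ/Q = √((δu/u)² + (1·δa/a)² + (½·δy/y)²) = √(0.0113 + 0.00769 + 0.000269) = 0.139
Q = 74000, so δQ = 0.139 × 74000 = 10300.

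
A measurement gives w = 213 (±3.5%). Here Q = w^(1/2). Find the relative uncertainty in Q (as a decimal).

0.0175

For a monomial Q ∝ w^(1/2), fractional errors add in quadrature:
  (½·δw/w)² = (0.5×0.0350)² = 0.000306
δQ/Q = √(0.000306) = 0.0175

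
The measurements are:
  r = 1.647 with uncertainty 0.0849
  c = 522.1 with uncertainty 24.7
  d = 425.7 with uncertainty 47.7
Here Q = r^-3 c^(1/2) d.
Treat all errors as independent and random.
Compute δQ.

Q is a product of powers, so relative uncertainties combine in quadrature:
  (-3·δr/r)² = (-3×0.0515)² = 0.0239;  (½·δc/c)² = (0.5×0.0473)² = 0.000560;  (1·δd/d)² = (1×0.112)² = 0.0126
δQ/Q = √(0.0370) = 0.192
Q = 2177, so δQ = 0.192 × 2177 = 419.

419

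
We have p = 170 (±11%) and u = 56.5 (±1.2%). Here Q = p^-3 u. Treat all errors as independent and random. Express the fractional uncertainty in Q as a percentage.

For a monomial Q ∝ p^-3, u, fractional errors add in quadrature:
  (-3·δp/p)² = (-3×0.110)² = 0.109;  (1·δu/u)² = (1×0.0120)² = 0.000144
δQ/Q = √(0.109) = 0.330

33.0%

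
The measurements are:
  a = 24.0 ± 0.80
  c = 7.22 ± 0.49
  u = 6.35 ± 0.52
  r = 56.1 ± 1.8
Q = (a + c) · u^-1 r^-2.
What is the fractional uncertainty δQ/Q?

Let w = a + c = 31.2. δw = √(δa² + δc²) = √(0.640 + 0.240) = 0.938, so δw/w = 0.0300.
Q is then a monomial in w, u, r:
δQ/Q = √((δw/w)² + (-1·δu/u)² + (-2·δr/r)²) = √(0.000903 + 0.00671 + 0.00412) = 0.108

0.108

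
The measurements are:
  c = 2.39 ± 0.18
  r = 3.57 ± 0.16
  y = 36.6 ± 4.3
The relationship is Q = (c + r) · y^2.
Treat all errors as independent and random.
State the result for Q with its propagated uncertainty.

Let u = c + r = 5.96. δu = √(δc² + δr²) = √(0.0324 + 0.0256) = 0.241, so δu/u = 0.0404.
Q is then a monomial in u, y:
δQ/Q = √((δu/u)² + (2·δy/y)²) = √(0.00163 + 0.0552) = 0.238
Q = 7980, so δQ = 0.238 × 7980 = 1900.

7980 ± 1900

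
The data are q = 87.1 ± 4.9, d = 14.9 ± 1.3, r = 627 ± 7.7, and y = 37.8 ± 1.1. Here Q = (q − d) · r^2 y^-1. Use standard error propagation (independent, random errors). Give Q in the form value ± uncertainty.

(7.51 ± 0.600) × 10^5

Let u = q − d = 72.2. δu = √(δq² + δd²) = √(24.0 + 1.69) = 5.07, so δu/u = 0.0702.
Q is then a monomial in u, r, y:
δQ/Q = √((δu/u)² + (2·δr/r)² + (-1·δy/y)²) = √(0.00493 + 0.000603 + 0.000847) = 0.0799
Q = 7.51e+05, so δQ = 0.0799 × 7.51e+05 = 60000.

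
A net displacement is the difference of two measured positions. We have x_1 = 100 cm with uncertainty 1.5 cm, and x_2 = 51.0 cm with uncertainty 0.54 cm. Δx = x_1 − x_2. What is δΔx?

1.59 cm

Sums and differences: (δΔx)² = Σ (cᵢ δxᵢ)².
  (δx_1)² = 2.25;  (δx_2)² = 0.292
δΔx = √(2.54) = 1.59 cm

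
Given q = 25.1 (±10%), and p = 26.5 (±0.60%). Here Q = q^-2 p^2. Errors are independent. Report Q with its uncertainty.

Relative error in a monomial: (δQ/Q)² = Σ (nᵢ · δxᵢ/xᵢ)².
  (-2·δq/q)² = (-2×0.100)² = 0.0400;  (2·δp/p)² = (2×0.00600)² = 0.000144
δQ/Q = √(0.0401) = 0.200
Q = 1.11, so δQ = 0.200 × 1.11 = 0.223.

1.11 ± 0.223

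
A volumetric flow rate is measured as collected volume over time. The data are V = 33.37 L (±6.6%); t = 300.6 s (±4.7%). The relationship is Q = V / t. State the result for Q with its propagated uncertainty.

Q is a product of powers, so relative uncertainties combine in quadrature:
  (1·δV/V)² = (1×0.0660)² = 0.00436;  (-1·δt/t)² = (-1×0.0470)² = 0.00221
δQ/Q = √(0.00657) = 0.0810
Q = 0.1110 L/s, so δQ = 0.0810 × 0.1110 = 0.00899 L/s.

0.1110 ± 0.00899 L/s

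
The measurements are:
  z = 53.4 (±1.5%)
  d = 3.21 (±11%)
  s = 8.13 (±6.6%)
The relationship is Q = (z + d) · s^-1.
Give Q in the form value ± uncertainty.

Let u = z + d = 56.6. δu = √(δz² + δd²) = √(0.642 + 0.125) = 0.875, so δu/u = 0.0155.
Q is then a monomial in u, s:
δQ/Q = √((δu/u)² + (-1·δs/s)²) = √(0.000239 + 0.00436) = 0.0678
Q = 6.96, so δQ = 0.0678 × 6.96 = 0.472.

6.96 ± 0.472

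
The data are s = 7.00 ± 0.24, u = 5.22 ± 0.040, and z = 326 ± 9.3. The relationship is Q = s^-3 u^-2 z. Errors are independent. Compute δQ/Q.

0.108

Each factor contributes (exponent × relative error)² to (δQ/Q)²:
  (-3·δs/s)² = (-3×0.0343)² = 0.0106;  (-2·δu/u)² = (-2×0.00766)² = 0.000235;  (1·δz/z)² = (1×0.0285)² = 0.000814
δQ/Q = √(0.0116) = 0.108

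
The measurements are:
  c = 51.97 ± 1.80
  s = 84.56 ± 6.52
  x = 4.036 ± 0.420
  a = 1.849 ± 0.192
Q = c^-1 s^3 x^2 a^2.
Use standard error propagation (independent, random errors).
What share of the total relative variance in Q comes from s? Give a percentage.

(δQ/Q)² = (-1·δc/c)² + (3·δs/s)² + (2·δx/x)² + (2·δa/a)²
  c term: (-1×0.0346)² = 0.00120
  s term: (3×0.0771)² = 0.0535
  x term: (2×0.104)² = 0.0433
  a term: (2×0.104)² = 0.0431
Total = 0.141. Share from s = 0.0535/0.141 = 0.379.

37.9%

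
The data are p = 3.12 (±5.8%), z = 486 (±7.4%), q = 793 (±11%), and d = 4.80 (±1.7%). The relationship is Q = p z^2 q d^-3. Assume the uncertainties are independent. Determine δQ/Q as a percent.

Relative error in a monomial: (δQ/Q)² = Σ (nᵢ · δxᵢ/xᵢ)².
  (1·δp/p)² = (1×0.0580)² = 0.00336;  (2·δz/z)² = (2×0.0740)² = 0.0219;  (1·δq/q)² = (1×0.110)² = 0.0121;  (-3·δd/d)² = (-3×0.0170)² = 0.00260
δQ/Q = √(0.0400) = 0.200

20.0%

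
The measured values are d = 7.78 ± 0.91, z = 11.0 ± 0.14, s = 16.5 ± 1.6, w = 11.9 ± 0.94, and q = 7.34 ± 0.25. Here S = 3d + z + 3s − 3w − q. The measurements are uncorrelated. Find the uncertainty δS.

6.21

For a sum/difference, combine absolute errors in quadrature:
  (3·δd)² = 7.45;  (δz)² = 0.0196;  (3·δs)² = 23.0;  (3·δw)² = 7.95;  (δq)² = 0.0625
δS = √(38.5) = 6.21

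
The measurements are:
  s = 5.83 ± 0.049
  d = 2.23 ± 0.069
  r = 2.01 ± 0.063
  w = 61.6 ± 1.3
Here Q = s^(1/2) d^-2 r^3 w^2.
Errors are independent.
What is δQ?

1800

Q is a product of powers, so relative uncertainties combine in quadrature:
  (½·δs/s)² = (0.5×0.00840)² = 1.77e-05;  (-2·δd/d)² = (-2×0.0309)² = 0.00383;  (3·δr/r)² = (3×0.0313)² = 0.00884;  (2·δw/w)² = (2×0.0211)² = 0.00178
δQ/Q = √(0.0145) = 0.120
Q = 15000, so δQ = 0.120 × 15000 = 1800.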